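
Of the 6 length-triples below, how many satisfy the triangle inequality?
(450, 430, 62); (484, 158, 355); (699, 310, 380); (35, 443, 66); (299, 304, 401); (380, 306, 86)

4

(62,430,450): 62+430 > 450 → valid
(158,355,484): 158+355 > 484 → valid
(310,380,699): 310+380 ≤ 699 → not valid
(35,66,443): 35+66 ≤ 443 → not valid
(299,304,401): 299+304 > 401 → valid
(86,306,380): 86+306 > 380 → valid
4 of the 6 triples form a triangle.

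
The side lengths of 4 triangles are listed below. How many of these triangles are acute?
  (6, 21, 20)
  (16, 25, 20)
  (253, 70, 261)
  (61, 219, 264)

2

(6,21,20): 6²+20² = 436 < 441 = 21² → obtuse
(16,25,20): 16²+20² = 656 > 625 = 25² → acute
(253,70,261): 70²+253² = 68909 > 68121 = 261² → acute
(61,219,264): 61²+219² = 51682 < 69696 = 264² → obtuse
2 of the 4 are acute.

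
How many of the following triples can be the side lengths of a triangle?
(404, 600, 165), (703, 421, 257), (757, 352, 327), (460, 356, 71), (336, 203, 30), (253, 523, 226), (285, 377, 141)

1

(165,404,600): 165+404 ≤ 600 → not valid
(257,421,703): 257+421 ≤ 703 → not valid
(327,352,757): 327+352 ≤ 757 → not valid
(71,356,460): 71+356 ≤ 460 → not valid
(30,203,336): 30+203 ≤ 336 → not valid
(226,253,523): 226+253 ≤ 523 → not valid
(141,285,377): 141+285 > 377 → valid
1 of the 7 triples forms a triangle.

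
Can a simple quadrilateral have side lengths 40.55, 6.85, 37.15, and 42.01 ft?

Yes

A quadrilateral exists iff every side is shorter than the sum of the others — equivalently, the longest side is less than the sum of the rest.
Longest side 42.01 < 84.55 (sum of the remaining 3), so yes.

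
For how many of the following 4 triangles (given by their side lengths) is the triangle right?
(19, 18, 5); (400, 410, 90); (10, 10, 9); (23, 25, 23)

1

(19,18,5): 5²+18² = 349 < 361 = 19² → obtuse
(400,410,90): 90²+400² = 168100 = 410² → right
(10,10,9): 9²+10² = 181 > 100 = 10² → acute
(23,25,23): 23²+23² = 1058 > 625 = 25² → acute
1 of the 4 is right.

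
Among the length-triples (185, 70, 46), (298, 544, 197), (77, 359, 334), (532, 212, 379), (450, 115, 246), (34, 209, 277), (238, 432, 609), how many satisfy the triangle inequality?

(46,70,185): 46+70 ≤ 185 → not valid
(197,298,544): 197+298 ≤ 544 → not valid
(77,334,359): 77+334 > 359 → valid
(212,379,532): 212+379 > 532 → valid
(115,246,450): 115+246 ≤ 450 → not valid
(34,209,277): 34+209 ≤ 277 → not valid
(238,432,609): 238+432 > 609 → valid
3 of the 7 triples form a triangle.

3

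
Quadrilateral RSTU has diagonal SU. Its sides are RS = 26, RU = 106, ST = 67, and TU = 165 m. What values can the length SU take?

From triangle RSU: |26 − 106| < SU < 26 + 106, i.e. 80 < SU < 132.
From triangle TSU: 98 < SU < 232.
Both must hold, so SU lies in the intersection.

98 < SU < 132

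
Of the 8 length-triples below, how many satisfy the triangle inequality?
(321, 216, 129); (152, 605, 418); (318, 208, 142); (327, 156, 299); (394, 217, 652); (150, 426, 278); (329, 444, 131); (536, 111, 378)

5

(129,216,321): 129+216 > 321 → valid
(152,418,605): 152+418 ≤ 605 → not valid
(142,208,318): 142+208 > 318 → valid
(156,299,327): 156+299 > 327 → valid
(217,394,652): 217+394 ≤ 652 → not valid
(150,278,426): 150+278 > 426 → valid
(131,329,444): 131+329 > 444 → valid
(111,378,536): 111+378 ≤ 536 → not valid
5 of the 8 triples form a triangle.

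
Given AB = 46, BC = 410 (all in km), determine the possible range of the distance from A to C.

364 ≤ AC ≤ 456 km

By the triangle inequality, |46 − 410| ≤ AC ≤ 46 + 410.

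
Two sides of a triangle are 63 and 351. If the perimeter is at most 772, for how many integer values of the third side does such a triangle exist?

70

Triangle inequality: 288 < x < 414. Perimeter ≤ 772 gives x ≤ 772 − 63 − 351 = 358.
So 288 < x ≤ 358; integers 289 through 358: 70 values.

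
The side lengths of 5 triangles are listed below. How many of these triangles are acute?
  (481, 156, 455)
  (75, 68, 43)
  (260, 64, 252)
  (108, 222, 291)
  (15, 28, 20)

(481,156,455): 156²+455² = 231361 = 481² → right
(75,68,43): 43²+68² = 6473 > 5625 = 75² → acute
(260,64,252): 64²+252² = 67600 = 260² → right
(108,222,291): 108²+222² = 60948 < 84681 = 291² → obtuse
(15,28,20): 15²+20² = 625 < 784 = 28² → obtuse
1 of the 5 is acute.

1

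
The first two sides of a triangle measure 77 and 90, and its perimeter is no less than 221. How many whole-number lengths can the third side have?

Triangle inequality: 13 < x < 167. Perimeter ≥ 221 gives x ≥ 221 − 77 − 90 = 54.
So 54 ≤ x < 167; integers 54 through 166: 113 values.

113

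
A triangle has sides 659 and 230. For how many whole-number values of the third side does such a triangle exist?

The third side lies in the open interval (429, 889).
Integers from 430 to 888 inclusive: 888 − 430 + 1 = 459.

459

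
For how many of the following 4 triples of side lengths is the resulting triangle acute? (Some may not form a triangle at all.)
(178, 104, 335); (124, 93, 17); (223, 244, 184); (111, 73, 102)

(178,104,335): 104+178 ≤ 335, not a triangle
(124,93,17): 17+93 ≤ 124, not a triangle
(223,244,184): 184²+223² = 83585 > 59536 = 244² → acute
(111,73,102): 73²+102² = 15733 > 12321 = 111² → acute
2 of the 4 are acute.

2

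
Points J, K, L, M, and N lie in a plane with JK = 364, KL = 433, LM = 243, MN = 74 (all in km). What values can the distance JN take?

The maximum is all hops collinear in one direction: 364 + 433 + 243 + 74 = 1114.
The longest hop is 433; the others sum to 681. Since 433 ≤ 681, the path can fold back on itself completely, so the minimum distance is 0.

0 ≤ JN ≤ 1114 km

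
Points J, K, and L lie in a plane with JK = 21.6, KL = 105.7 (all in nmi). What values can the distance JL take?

84.1 ≤ JL ≤ 127.3 nmi

By the triangle inequality, |21.6 − 105.7| ≤ JL ≤ 21.6 + 105.7.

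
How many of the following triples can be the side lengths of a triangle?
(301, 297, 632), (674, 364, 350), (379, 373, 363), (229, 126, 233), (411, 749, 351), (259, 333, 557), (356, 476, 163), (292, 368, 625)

7

(297,301,632): 297+301 ≤ 632 → not valid
(350,364,674): 350+364 > 674 → valid
(363,373,379): 363+373 > 379 → valid
(126,229,233): 126+229 > 233 → valid
(351,411,749): 351+411 > 749 → valid
(259,333,557): 259+333 > 557 → valid
(163,356,476): 163+356 > 476 → valid
(292,368,625): 292+368 > 625 → valid
7 of the 8 triples form a triangle.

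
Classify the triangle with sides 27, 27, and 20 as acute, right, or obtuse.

acute

Compare the square of the longest side to the sum of squares of the other two: 20² + 27² = 1129 > 729 = 27².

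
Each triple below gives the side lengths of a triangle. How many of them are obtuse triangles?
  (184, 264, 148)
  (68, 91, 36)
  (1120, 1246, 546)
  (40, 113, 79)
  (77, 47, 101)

(184,264,148): 148²+184² = 55760 < 69696 = 264² → obtuse
(68,91,36): 36²+68² = 5920 < 8281 = 91² → obtuse
(1120,1246,546): 546²+1120² = 1552516 = 1246² → right
(40,113,79): 40²+79² = 7841 < 12769 = 113² → obtuse
(77,47,101): 47²+77² = 8138 < 10201 = 101² → obtuse
4 of the 5 are obtuse.

4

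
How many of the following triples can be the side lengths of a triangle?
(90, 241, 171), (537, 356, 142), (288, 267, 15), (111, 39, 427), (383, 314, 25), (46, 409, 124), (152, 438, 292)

(90,171,241): 90+171 > 241 → valid
(142,356,537): 142+356 ≤ 537 → not valid
(15,267,288): 15+267 ≤ 288 → not valid
(39,111,427): 39+111 ≤ 427 → not valid
(25,314,383): 25+314 ≤ 383 → not valid
(46,124,409): 46+124 ≤ 409 → not valid
(152,292,438): 152+292 > 438 → valid
2 of the 7 triples form a triangle.

2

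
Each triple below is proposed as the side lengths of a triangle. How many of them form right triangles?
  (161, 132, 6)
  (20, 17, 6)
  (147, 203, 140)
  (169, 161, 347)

(161,132,6): 6+132 ≤ 161, not a triangle
(20,17,6): 6²+17² = 325 < 400 = 20² → obtuse
(147,203,140): 140²+147² = 41209 = 203² → right
(169,161,347): 161+169 ≤ 347, not a triangle
1 of the 4 is right.

1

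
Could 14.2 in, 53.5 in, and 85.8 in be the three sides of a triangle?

The longest side is 85.8, but the other two sum to only 67.7.
67.7 < 85.8, so the triangle inequality fails.

No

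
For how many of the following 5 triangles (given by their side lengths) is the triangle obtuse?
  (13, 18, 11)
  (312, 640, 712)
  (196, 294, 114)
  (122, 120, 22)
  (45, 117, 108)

2

(13,18,11): 11²+13² = 290 < 324 = 18² → obtuse
(312,640,712): 312²+640² = 506944 = 712² → right
(196,294,114): 114²+196² = 51412 < 86436 = 294² → obtuse
(122,120,22): 22²+120² = 14884 = 122² → right
(45,117,108): 45²+108² = 13689 = 117² → right
2 of the 5 are obtuse.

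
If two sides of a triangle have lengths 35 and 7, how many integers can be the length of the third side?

13

The third side lies in the open interval (28, 42).
Integers from 29 to 41 inclusive: 41 − 29 + 1 = 13.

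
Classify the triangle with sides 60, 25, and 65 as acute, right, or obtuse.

Compare the square of the longest side to the sum of squares of the other two: 25² + 60² = 4225 = 65².

right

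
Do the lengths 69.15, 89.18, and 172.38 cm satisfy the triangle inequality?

No

The longest side is 172.38, but the other two sum to only 158.33.
158.33 < 172.38, so the triangle inequality fails.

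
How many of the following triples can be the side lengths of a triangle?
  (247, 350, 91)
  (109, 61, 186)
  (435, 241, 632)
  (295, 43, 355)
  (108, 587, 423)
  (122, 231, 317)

(91,247,350): 91+247 ≤ 350 → not valid
(61,109,186): 61+109 ≤ 186 → not valid
(241,435,632): 241+435 > 632 → valid
(43,295,355): 43+295 ≤ 355 → not valid
(108,423,587): 108+423 ≤ 587 → not valid
(122,231,317): 122+231 > 317 → valid
2 of the 6 triples form a triangle.

2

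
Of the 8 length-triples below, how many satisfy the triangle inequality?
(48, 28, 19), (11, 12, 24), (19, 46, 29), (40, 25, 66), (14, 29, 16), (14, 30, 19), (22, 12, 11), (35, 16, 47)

5

(19,28,48): 19+28 ≤ 48 → not valid
(11,12,24): 11+12 ≤ 24 → not valid
(19,29,46): 19+29 > 46 → valid
(25,40,66): 25+40 ≤ 66 → not valid
(14,16,29): 14+16 > 29 → valid
(14,19,30): 14+19 > 30 → valid
(11,12,22): 11+12 > 22 → valid
(16,35,47): 16+35 > 47 → valid
5 of the 8 triples form a triangle.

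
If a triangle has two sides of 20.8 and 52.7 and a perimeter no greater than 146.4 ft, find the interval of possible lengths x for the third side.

31.9 < x ≤ 72.9

Triangle inequality alone gives 31.9 < x < 73.5.
The perimeter condition gives x ≤ 146.4 − 20.8 − 52.7 = 72.9.
Intersecting the two: 31.9 < x ≤ 72.9.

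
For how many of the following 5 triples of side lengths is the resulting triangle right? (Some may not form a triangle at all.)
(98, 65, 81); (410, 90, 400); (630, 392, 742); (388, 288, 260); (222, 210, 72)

(98,65,81): 65²+81² = 10786 > 9604 = 98² → acute
(410,90,400): 90²+400² = 168100 = 410² → right
(630,392,742): 392²+630² = 550564 = 742² → right
(388,288,260): 260²+288² = 150544 = 388² → right
(222,210,72): 72²+210² = 49284 = 222² → right
4 of the 5 are right.

4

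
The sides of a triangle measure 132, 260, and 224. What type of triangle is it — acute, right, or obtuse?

Compare the square of the longest side to the sum of squares of the other two: 132² + 224² = 67600 = 260².

right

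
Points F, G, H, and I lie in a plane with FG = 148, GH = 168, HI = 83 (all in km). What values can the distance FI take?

The maximum is all hops collinear in one direction: 148 + 168 + 83 = 399.
The longest hop is 168; the others sum to 231. Since 168 ≤ 231, the path can fold back on itself completely, so the minimum distance is 0.

0 ≤ FI ≤ 399 km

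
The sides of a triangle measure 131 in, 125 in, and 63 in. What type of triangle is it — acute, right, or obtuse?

acute

Compare the square of the longest side to the sum of squares of the other two: 63² + 125² = 19594 > 17161 = 131².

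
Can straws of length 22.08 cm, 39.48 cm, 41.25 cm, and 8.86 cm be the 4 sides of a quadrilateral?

A quadrilateral exists iff every side is shorter than the sum of the others — equivalently, the longest side is less than the sum of the rest.
Longest side 41.25 < 70.42 (sum of the remaining 3), so yes.

Yes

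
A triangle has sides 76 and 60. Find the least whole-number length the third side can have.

17

The third side must be strictly greater than |76 − 60| = 16.
The smallest integer above 16 is 17.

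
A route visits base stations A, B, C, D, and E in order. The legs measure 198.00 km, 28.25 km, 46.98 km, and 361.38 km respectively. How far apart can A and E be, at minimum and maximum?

The maximum is all hops collinear in one direction: 198.00 + 28.25 + 46.98 + 361.38 = 634.61.
The longest hop is 361.38; the others sum to 273.23. Folding the others back against it leaves at least 361.38 − 273.23 = 88.15.

88.15 ≤ AE ≤ 634.61 km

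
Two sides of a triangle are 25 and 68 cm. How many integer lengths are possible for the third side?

49

The third side lies in the open interval (43, 93).
Integers from 44 to 92 inclusive: 92 − 44 + 1 = 49.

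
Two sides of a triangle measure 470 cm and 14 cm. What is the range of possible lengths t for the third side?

456 < t < 484 (cm)

By the triangle inequality, t must be less than 470 + 14 = 484 and greater than |470 − 14| = 456.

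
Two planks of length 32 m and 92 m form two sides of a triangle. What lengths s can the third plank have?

60 < s < 124

By the triangle inequality, s must be less than 32 + 92 = 124 and greater than |32 − 92| = 60.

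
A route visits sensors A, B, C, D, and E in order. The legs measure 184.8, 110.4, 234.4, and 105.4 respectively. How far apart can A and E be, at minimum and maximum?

0 ≤ AE ≤ 635.0

The maximum is all hops collinear in one direction: 184.8 + 110.4 + 234.4 + 105.4 = 635.0.
The longest hop is 234.4; the others sum to 400.6. Since 234.4 ≤ 400.6, the path can fold back on itself completely, so the minimum distance is 0.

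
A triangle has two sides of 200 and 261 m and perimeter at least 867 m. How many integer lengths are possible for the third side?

55

Triangle inequality: 61 < x < 461. Perimeter ≥ 867 gives x ≥ 867 − 200 − 261 = 406.
So 406 ≤ x < 461; integers 406 through 460: 55 values.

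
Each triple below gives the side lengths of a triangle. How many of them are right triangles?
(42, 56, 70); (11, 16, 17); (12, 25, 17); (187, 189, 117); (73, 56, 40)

1

(42,56,70): 42²+56² = 4900 = 70² → right
(11,16,17): 11²+16² = 377 > 289 = 17² → acute
(12,25,17): 12²+17² = 433 < 625 = 25² → obtuse
(187,189,117): 117²+187² = 48658 > 35721 = 189² → acute
(73,56,40): 40²+56² = 4736 < 5329 = 73² → obtuse
1 of the 5 is right.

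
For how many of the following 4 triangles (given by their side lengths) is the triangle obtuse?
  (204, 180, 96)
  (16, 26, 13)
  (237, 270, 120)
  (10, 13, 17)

(204,180,96): 96²+180² = 41616 = 204² → right
(16,26,13): 13²+16² = 425 < 676 = 26² → obtuse
(237,270,120): 120²+237² = 70569 < 72900 = 270² → obtuse
(10,13,17): 10²+13² = 269 < 289 = 17² → obtuse
3 of the 4 are obtuse.

3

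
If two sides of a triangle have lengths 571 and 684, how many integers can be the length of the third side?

The third side lies in the open interval (113, 1255).
Integers from 114 to 1254 inclusive: 1254 − 114 + 1 = 1141.

1141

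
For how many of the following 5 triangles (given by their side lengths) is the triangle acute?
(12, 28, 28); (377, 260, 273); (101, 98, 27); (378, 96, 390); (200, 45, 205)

2

(12,28,28): 12²+28² = 928 > 784 = 28² → acute
(377,260,273): 260²+273² = 142129 = 377² → right
(101,98,27): 27²+98² = 10333 > 10201 = 101² → acute
(378,96,390): 96²+378² = 152100 = 390² → right
(200,45,205): 45²+200² = 42025 = 205² → right
2 of the 5 are acute.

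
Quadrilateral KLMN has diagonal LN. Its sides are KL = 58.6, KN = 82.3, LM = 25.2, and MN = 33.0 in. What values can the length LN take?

From triangle KLN: |58.6 − 82.3| < LN < 58.6 + 82.3, i.e. 23.7 < LN < 140.9.
From triangle MLN: 7.8 < LN < 58.2.
Both must hold, so LN lies in the intersection.

23.7 < LN < 58.2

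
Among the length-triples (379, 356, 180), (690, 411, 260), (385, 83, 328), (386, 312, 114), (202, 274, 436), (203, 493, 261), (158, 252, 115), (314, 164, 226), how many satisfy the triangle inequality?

6

(180,356,379): 180+356 > 379 → valid
(260,411,690): 260+411 ≤ 690 → not valid
(83,328,385): 83+328 > 385 → valid
(114,312,386): 114+312 > 386 → valid
(202,274,436): 202+274 > 436 → valid
(203,261,493): 203+261 ≤ 493 → not valid
(115,158,252): 115+158 > 252 → valid
(164,226,314): 164+226 > 314 → valid
6 of the 8 triples form a triangle.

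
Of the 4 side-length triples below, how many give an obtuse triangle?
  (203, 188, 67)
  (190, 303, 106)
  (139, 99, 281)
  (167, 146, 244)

(203,188,67): 67²+188² = 39833 < 41209 = 203² → obtuse
(190,303,106): 106+190 ≤ 303, not a triangle
(139,99,281): 99+139 ≤ 281, not a triangle
(167,146,244): 146²+167² = 49205 < 59536 = 244² → obtuse
2 of the 4 are obtuse.

2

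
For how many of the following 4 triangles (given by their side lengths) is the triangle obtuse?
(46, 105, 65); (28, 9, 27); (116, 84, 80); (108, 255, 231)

1

(46,105,65): 46²+65² = 6341 < 11025 = 105² → obtuse
(28,9,27): 9²+27² = 810 > 784 = 28² → acute
(116,84,80): 80²+84² = 13456 = 116² → right
(108,255,231): 108²+231² = 65025 = 255² → right
1 of the 4 is obtuse.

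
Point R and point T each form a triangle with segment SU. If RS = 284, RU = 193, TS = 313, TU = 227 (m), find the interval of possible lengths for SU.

91 < SU < 477

From triangle RSU: |284 − 193| < SU < 284 + 193, i.e. 91 < SU < 477.
From triangle TSU: 86 < SU < 540.
Both must hold, so SU lies in the intersection.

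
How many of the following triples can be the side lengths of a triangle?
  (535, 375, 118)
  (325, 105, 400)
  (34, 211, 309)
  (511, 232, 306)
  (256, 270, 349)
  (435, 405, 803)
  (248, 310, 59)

(118,375,535): 118+375 ≤ 535 → not valid
(105,325,400): 105+325 > 400 → valid
(34,211,309): 34+211 ≤ 309 → not valid
(232,306,511): 232+306 > 511 → valid
(256,270,349): 256+270 > 349 → valid
(405,435,803): 405+435 > 803 → valid
(59,248,310): 59+248 ≤ 310 → not valid
4 of the 7 triples form a triangle.

4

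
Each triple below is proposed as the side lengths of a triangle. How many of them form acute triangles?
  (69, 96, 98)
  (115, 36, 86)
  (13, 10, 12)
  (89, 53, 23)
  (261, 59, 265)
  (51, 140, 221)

(69,96,98): 69²+96² = 13977 > 9604 = 98² → acute
(115,36,86): 36²+86² = 8692 < 13225 = 115² → obtuse
(13,10,12): 10²+12² = 244 > 169 = 13² → acute
(89,53,23): 23+53 ≤ 89, not a triangle
(261,59,265): 59²+261² = 71602 > 70225 = 265² → acute
(51,140,221): 51+140 ≤ 221, not a triangle
3 of the 6 are acute.

3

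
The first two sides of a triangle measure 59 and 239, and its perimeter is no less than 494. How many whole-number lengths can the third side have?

102

Triangle inequality: 180 < x < 298. Perimeter ≥ 494 gives x ≥ 494 − 59 − 239 = 196.
So 196 ≤ x < 298; integers 196 through 297: 102 values.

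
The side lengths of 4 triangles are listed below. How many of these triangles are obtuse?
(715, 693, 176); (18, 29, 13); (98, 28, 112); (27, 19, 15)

3

(715,693,176): 176²+693² = 511225 = 715² → right
(18,29,13): 13²+18² = 493 < 841 = 29² → obtuse
(98,28,112): 28²+98² = 10388 < 12544 = 112² → obtuse
(27,19,15): 15²+19² = 586 < 729 = 27² → obtuse
3 of the 4 are obtuse.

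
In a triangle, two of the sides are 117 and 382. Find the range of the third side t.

265 < t < 499

By the triangle inequality, t must be less than 117 + 382 = 499 and greater than |117 − 382| = 265.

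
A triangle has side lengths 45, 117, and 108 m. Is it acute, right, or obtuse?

Compare the square of the longest side to the sum of squares of the other two: 45² + 108² = 13689 = 117².

right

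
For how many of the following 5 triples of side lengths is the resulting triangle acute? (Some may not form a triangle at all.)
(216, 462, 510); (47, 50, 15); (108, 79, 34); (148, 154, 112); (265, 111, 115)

(216,462,510): 216²+462² = 260100 = 510² → right
(47,50,15): 15²+47² = 2434 < 2500 = 50² → obtuse
(108,79,34): 34²+79² = 7397 < 11664 = 108² → obtuse
(148,154,112): 112²+148² = 34448 > 23716 = 154² → acute
(265,111,115): 111+115 ≤ 265, not a triangle
1 of the 5 is acute.

1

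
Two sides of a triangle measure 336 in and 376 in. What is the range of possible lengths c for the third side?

By the triangle inequality, c must be less than 336 + 376 = 712 and greater than |336 − 376| = 40.

40 < c < 712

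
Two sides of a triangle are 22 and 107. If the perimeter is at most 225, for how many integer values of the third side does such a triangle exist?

11

Triangle inequality: 85 < x < 129. Perimeter ≤ 225 gives x ≤ 225 − 22 − 107 = 96.
So 85 < x ≤ 96; integers 86 through 96: 11 values.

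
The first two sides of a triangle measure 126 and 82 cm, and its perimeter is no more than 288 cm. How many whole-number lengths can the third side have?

36

Triangle inequality: 44 < x < 208. Perimeter ≤ 288 gives x ≤ 288 − 126 − 82 = 80.
So 44 < x ≤ 80; integers 45 through 80: 36 values.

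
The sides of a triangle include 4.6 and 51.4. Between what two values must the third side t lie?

46.8 < t < 56.0

By the triangle inequality, t must be less than 4.6 + 51.4 = 56.0 and greater than |4.6 − 51.4| = 46.8.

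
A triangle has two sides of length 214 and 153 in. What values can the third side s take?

61 < s < 367

By the triangle inequality, s must be less than 214 + 153 = 367 and greater than |214 − 153| = 61.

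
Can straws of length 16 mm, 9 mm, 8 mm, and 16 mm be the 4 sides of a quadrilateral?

A quadrilateral exists iff every side is shorter than the sum of the others — equivalently, the longest side is less than the sum of the rest.
Longest side 16 < 33 (sum of the remaining 3), so yes.

Yes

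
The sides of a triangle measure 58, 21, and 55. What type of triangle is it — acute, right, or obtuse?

acute

Compare the square of the longest side to the sum of squares of the other two: 21² + 55² = 3466 > 3364 = 58².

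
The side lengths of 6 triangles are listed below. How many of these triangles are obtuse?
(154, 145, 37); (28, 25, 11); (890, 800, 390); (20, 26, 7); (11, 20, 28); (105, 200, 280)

(154,145,37): 37²+145² = 22394 < 23716 = 154² → obtuse
(28,25,11): 11²+25² = 746 < 784 = 28² → obtuse
(890,800,390): 390²+800² = 792100 = 890² → right
(20,26,7): 7²+20² = 449 < 676 = 26² → obtuse
(11,20,28): 11²+20² = 521 < 784 = 28² → obtuse
(105,200,280): 105²+200² = 51025 < 78400 = 280² → obtuse
5 of the 6 are obtuse.

5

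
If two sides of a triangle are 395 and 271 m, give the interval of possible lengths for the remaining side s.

By the triangle inequality, s must be less than 395 + 271 = 666 and greater than |395 − 271| = 124.

124 < s < 666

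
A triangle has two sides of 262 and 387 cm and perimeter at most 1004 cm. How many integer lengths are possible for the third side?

230

Triangle inequality: 125 < x < 649. Perimeter ≤ 1004 gives x ≤ 1004 − 262 − 387 = 355.
So 125 < x ≤ 355; integers 126 through 355: 230 values.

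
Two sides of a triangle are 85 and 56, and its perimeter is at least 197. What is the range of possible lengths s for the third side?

56 ≤ s < 141

Triangle inequality alone gives 29 < s < 141.
The perimeter condition gives s ≥ 197 − 85 − 56 = 56.
Intersecting the two: 56 ≤ s < 141.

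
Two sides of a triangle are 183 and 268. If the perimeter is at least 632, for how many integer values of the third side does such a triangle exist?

270

Triangle inequality: 85 < x < 451. Perimeter ≥ 632 gives x ≥ 632 − 183 − 268 = 181.
So 181 ≤ x < 451; integers 181 through 450: 270 values.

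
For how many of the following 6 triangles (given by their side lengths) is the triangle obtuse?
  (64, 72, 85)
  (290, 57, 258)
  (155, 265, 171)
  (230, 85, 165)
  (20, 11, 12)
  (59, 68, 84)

4

(64,72,85): 64²+72² = 9280 > 7225 = 85² → acute
(290,57,258): 57²+258² = 69813 < 84100 = 290² → obtuse
(155,265,171): 155²+171² = 53266 < 70225 = 265² → obtuse
(230,85,165): 85²+165² = 34450 < 52900 = 230² → obtuse
(20,11,12): 11²+12² = 265 < 400 = 20² → obtuse
(59,68,84): 59²+68² = 8105 > 7056 = 84² → acute
4 of the 6 are obtuse.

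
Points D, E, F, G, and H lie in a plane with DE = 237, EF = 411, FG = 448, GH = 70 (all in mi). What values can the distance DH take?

0 ≤ DH ≤ 1166 mi

The maximum is all hops collinear in one direction: 237 + 411 + 448 + 70 = 1166.
The longest hop is 448; the others sum to 718. Since 448 ≤ 718, the path can fold back on itself completely, so the minimum distance is 0.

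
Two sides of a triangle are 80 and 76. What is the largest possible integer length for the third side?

155

The third side must be strictly less than 80 + 76 = 156.
The largest integer below 156 is 155.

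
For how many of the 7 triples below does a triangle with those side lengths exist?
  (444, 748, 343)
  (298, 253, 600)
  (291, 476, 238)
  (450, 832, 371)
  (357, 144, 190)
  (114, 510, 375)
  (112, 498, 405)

3

(343,444,748): 343+444 > 748 → valid
(253,298,600): 253+298 ≤ 600 → not valid
(238,291,476): 238+291 > 476 → valid
(371,450,832): 371+450 ≤ 832 → not valid
(144,190,357): 144+190 ≤ 357 → not valid
(114,375,510): 114+375 ≤ 510 → not valid
(112,405,498): 112+405 > 498 → valid
3 of the 7 triples form a triangle.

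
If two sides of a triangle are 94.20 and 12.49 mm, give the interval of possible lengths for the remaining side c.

By the triangle inequality, c must be less than 94.20 + 12.49 = 106.69 and greater than |94.20 − 12.49| = 81.71.

81.71 < c < 106.69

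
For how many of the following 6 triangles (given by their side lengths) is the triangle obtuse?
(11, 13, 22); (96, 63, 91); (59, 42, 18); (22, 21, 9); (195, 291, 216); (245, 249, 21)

3

(11,13,22): 11²+13² = 290 < 484 = 22² → obtuse
(96,63,91): 63²+91² = 12250 > 9216 = 96² → acute
(59,42,18): 18²+42² = 2088 < 3481 = 59² → obtuse
(22,21,9): 9²+21² = 522 > 484 = 22² → acute
(195,291,216): 195²+216² = 84681 = 291² → right
(245,249,21): 21²+245² = 60466 < 62001 = 249² → obtuse
3 of the 6 are obtuse.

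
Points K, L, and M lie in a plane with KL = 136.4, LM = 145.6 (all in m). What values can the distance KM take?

9.2 ≤ KM ≤ 282.0 m

By the triangle inequality, |136.4 − 145.6| ≤ KM ≤ 136.4 + 145.6.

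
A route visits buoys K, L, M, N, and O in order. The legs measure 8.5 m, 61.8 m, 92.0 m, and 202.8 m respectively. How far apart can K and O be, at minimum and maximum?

The maximum is all hops collinear in one direction: 8.5 + 61.8 + 92.0 + 202.8 = 365.1.
The longest hop is 202.8; the others sum to 162.3. Folding the others back against it leaves at least 202.8 − 162.3 = 40.5.

40.5 ≤ KO ≤ 365.1 m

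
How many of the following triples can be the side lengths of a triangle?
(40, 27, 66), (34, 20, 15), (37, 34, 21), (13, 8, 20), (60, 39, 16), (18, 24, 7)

(27,40,66): 27+40 > 66 → valid
(15,20,34): 15+20 > 34 → valid
(21,34,37): 21+34 > 37 → valid
(8,13,20): 8+13 > 20 → valid
(16,39,60): 16+39 ≤ 60 → not valid
(7,18,24): 7+18 > 24 → valid
5 of the 6 triples form a triangle.

5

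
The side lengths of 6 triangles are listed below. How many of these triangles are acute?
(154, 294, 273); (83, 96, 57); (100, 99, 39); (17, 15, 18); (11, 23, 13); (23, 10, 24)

(154,294,273): 154²+273² = 98245 > 86436 = 294² → acute
(83,96,57): 57²+83² = 10138 > 9216 = 96² → acute
(100,99,39): 39²+99² = 11322 > 10000 = 100² → acute
(17,15,18): 15²+17² = 514 > 324 = 18² → acute
(11,23,13): 11²+13² = 290 < 529 = 23² → obtuse
(23,10,24): 10²+23² = 629 > 576 = 24² → acute
5 of the 6 are acute.

5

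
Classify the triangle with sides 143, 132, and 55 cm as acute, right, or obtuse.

Compare the square of the longest side to the sum of squares of the other two: 55² + 132² = 20449 = 143².

right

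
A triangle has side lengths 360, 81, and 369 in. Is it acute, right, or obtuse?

Compare the square of the longest side to the sum of squares of the other two: 81² + 360² = 136161 = 369².

right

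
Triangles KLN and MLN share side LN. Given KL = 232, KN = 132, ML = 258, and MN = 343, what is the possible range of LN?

100 < LN < 364

From triangle KLN: |232 − 132| < LN < 232 + 132, i.e. 100 < LN < 364.
From triangle MLN: 85 < LN < 601.
Both must hold, so LN lies in the intersection.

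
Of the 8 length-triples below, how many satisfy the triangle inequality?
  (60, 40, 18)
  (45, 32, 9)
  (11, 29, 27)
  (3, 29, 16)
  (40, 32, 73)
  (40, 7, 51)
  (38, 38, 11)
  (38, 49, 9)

(18,40,60): 18+40 ≤ 60 → not valid
(9,32,45): 9+32 ≤ 45 → not valid
(11,27,29): 11+27 > 29 → valid
(3,16,29): 3+16 ≤ 29 → not valid
(32,40,73): 32+40 ≤ 73 → not valid
(7,40,51): 7+40 ≤ 51 → not valid
(11,38,38): 11+38 > 38 → valid
(9,38,49): 9+38 ≤ 49 → not valid
2 of the 8 triples form a triangle.

2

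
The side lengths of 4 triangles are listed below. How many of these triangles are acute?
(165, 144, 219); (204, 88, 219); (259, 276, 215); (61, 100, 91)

3

(165,144,219): 144²+165² = 47961 = 219² → right
(204,88,219): 88²+204² = 49360 > 47961 = 219² → acute
(259,276,215): 215²+259² = 113306 > 76176 = 276² → acute
(61,100,91): 61²+91² = 12002 > 10000 = 100² → acute
3 of the 4 are acute.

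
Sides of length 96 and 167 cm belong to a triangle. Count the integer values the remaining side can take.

191

The third side lies in the open interval (71, 263).
Integers from 72 to 262 inclusive: 262 − 72 + 1 = 191.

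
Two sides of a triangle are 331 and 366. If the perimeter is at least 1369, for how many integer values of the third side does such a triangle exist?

Triangle inequality: 35 < x < 697. Perimeter ≥ 1369 gives x ≥ 1369 − 331 − 366 = 672.
So 672 ≤ x < 697; integers 672 through 696: 25 values.

25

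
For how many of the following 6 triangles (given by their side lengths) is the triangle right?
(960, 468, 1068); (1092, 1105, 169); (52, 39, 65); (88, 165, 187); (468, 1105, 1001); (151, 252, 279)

5

(960,468,1068): 468²+960² = 1140624 = 1068² → right
(1092,1105,169): 169²+1092² = 1221025 = 1105² → right
(52,39,65): 39²+52² = 4225 = 65² → right
(88,165,187): 88²+165² = 34969 = 187² → right
(468,1105,1001): 468²+1001² = 1221025 = 1105² → right
(151,252,279): 151²+252² = 86305 > 77841 = 279² → acute
5 of the 6 are right.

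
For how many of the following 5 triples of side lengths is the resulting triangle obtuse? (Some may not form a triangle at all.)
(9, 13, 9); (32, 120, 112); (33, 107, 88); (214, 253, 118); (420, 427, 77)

(9,13,9): 9²+9² = 162 < 169 = 13² → obtuse
(32,120,112): 32²+112² = 13568 < 14400 = 120² → obtuse
(33,107,88): 33²+88² = 8833 < 11449 = 107² → obtuse
(214,253,118): 118²+214² = 59720 < 64009 = 253² → obtuse
(420,427,77): 77²+420² = 182329 = 427² → right
4 of the 5 are obtuse.

4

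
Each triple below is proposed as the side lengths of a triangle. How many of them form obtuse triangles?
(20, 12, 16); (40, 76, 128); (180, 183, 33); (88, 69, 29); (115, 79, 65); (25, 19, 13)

(20,12,16): 12²+16² = 400 = 20² → right
(40,76,128): 40+76 ≤ 128, not a triangle
(180,183,33): 33²+180² = 33489 = 183² → right
(88,69,29): 29²+69² = 5602 < 7744 = 88² → obtuse
(115,79,65): 65²+79² = 10466 < 13225 = 115² → obtuse
(25,19,13): 13²+19² = 530 < 625 = 25² → obtuse
3 of the 6 are obtuse.

3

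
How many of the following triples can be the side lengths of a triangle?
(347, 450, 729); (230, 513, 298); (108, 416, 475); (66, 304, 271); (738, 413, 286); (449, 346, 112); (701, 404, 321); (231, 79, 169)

(347,450,729): 347+450 > 729 → valid
(230,298,513): 230+298 > 513 → valid
(108,416,475): 108+416 > 475 → valid
(66,271,304): 66+271 > 304 → valid
(286,413,738): 286+413 ≤ 738 → not valid
(112,346,449): 112+346 > 449 → valid
(321,404,701): 321+404 > 701 → valid
(79,169,231): 79+169 > 231 → valid
7 of the 8 triples form a triangle.

7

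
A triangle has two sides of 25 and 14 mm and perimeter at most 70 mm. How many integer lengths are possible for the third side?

Triangle inequality: 11 < x < 39. Perimeter ≤ 70 gives x ≤ 70 − 25 − 14 = 31.
So 11 < x ≤ 31; integers 12 through 31: 20 values.

20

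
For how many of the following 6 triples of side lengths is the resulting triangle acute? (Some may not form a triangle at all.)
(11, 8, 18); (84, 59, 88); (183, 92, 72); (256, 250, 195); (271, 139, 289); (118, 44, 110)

4

(11,8,18): 8²+11² = 185 < 324 = 18² → obtuse
(84,59,88): 59²+84² = 10537 > 7744 = 88² → acute
(183,92,72): 72+92 ≤ 183, not a triangle
(256,250,195): 195²+250² = 100525 > 65536 = 256² → acute
(271,139,289): 139²+271² = 92762 > 83521 = 289² → acute
(118,44,110): 44²+110² = 14036 > 13924 = 118² → acute
4 of the 6 are acute.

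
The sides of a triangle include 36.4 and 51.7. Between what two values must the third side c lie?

By the triangle inequality, c must be less than 36.4 + 51.7 = 88.1 and greater than |36.4 − 51.7| = 15.3.

15.3 < c < 88.1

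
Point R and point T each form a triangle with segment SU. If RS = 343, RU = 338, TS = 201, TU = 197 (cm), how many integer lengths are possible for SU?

From triangle RSU: 5 < SU < 681.
From triangle TSU: 4 < SU < 398.
Intersection: 5 < SU < 398, so integers 6 through 397: 392 values.

392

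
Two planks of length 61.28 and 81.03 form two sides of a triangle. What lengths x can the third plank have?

19.75 < x < 142.31

By the triangle inequality, x must be less than 61.28 + 81.03 = 142.31 and greater than |61.28 − 81.03| = 19.75.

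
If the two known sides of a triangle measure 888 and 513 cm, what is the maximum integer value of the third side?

1400

The third side must be strictly less than 888 + 513 = 1401.
The largest integer below 1401 is 1400.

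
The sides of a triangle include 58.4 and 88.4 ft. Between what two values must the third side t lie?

By the triangle inequality, t must be less than 58.4 + 88.4 = 146.8 and greater than |58.4 − 88.4| = 30.0.

30.0 < t < 146.8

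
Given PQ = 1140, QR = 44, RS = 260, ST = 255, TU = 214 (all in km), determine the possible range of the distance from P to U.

The maximum is all hops collinear in one direction: 1140 + 44 + 260 + 255 + 214 = 1913.
The longest hop is 1140; the others sum to 773. Folding the others back against it leaves at least 1140 − 773 = 367.

367 ≤ PU ≤ 1913 km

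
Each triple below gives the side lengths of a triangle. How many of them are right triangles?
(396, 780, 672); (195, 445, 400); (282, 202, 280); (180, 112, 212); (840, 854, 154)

4

(396,780,672): 396²+672² = 608400 = 780² → right
(195,445,400): 195²+400² = 198025 = 445² → right
(282,202,280): 202²+280² = 119204 > 79524 = 282² → acute
(180,112,212): 112²+180² = 44944 = 212² → right
(840,854,154): 154²+840² = 729316 = 854² → right
4 of the 5 are right.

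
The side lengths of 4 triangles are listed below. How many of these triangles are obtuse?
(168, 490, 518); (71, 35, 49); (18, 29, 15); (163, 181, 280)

3

(168,490,518): 168²+490² = 268324 = 518² → right
(71,35,49): 35²+49² = 3626 < 5041 = 71² → obtuse
(18,29,15): 15²+18² = 549 < 841 = 29² → obtuse
(163,181,280): 163²+181² = 59330 < 78400 = 280² → obtuse
3 of the 4 are obtuse.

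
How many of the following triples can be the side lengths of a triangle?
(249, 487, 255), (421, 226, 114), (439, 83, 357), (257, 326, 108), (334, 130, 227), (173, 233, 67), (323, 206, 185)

(249,255,487): 249+255 > 487 → valid
(114,226,421): 114+226 ≤ 421 → not valid
(83,357,439): 83+357 > 439 → valid
(108,257,326): 108+257 > 326 → valid
(130,227,334): 130+227 > 334 → valid
(67,173,233): 67+173 > 233 → valid
(185,206,323): 185+206 > 323 → valid
6 of the 7 triples form a triangle.

6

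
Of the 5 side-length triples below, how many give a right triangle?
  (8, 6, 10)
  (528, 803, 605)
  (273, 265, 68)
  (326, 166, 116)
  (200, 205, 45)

3

(8,6,10): 6²+8² = 100 = 10² → right
(528,803,605): 528²+605² = 644809 = 803² → right
(273,265,68): 68²+265² = 74849 > 74529 = 273² → acute
(326,166,116): 116+166 ≤ 326, not a triangle
(200,205,45): 45²+200² = 42025 = 205² → right
3 of the 5 are right.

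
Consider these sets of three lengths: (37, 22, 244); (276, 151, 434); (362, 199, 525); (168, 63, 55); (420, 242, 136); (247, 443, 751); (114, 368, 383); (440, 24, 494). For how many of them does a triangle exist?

2

(22,37,244): 22+37 ≤ 244 → not valid
(151,276,434): 151+276 ≤ 434 → not valid
(199,362,525): 199+362 > 525 → valid
(55,63,168): 55+63 ≤ 168 → not valid
(136,242,420): 136+242 ≤ 420 → not valid
(247,443,751): 247+443 ≤ 751 → not valid
(114,368,383): 114+368 > 383 → valid
(24,440,494): 24+440 ≤ 494 → not valid
2 of the 8 triples form a triangle.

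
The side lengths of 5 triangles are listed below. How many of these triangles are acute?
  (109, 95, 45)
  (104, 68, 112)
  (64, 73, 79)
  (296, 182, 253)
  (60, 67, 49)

(109,95,45): 45²+95² = 11050 < 11881 = 109² → obtuse
(104,68,112): 68²+104² = 15440 > 12544 = 112² → acute
(64,73,79): 64²+73² = 9425 > 6241 = 79² → acute
(296,182,253): 182²+253² = 97133 > 87616 = 296² → acute
(60,67,49): 49²+60² = 6001 > 4489 = 67² → acute
4 of the 5 are acute.

4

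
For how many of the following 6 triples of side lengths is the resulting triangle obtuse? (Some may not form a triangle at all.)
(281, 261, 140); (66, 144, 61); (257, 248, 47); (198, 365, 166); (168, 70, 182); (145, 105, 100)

(281,261,140): 140²+261² = 87721 > 78961 = 281² → acute
(66,144,61): 61+66 ≤ 144, not a triangle
(257,248,47): 47²+248² = 63713 < 66049 = 257² → obtuse
(198,365,166): 166+198 ≤ 365, not a triangle
(168,70,182): 70²+168² = 33124 = 182² → right
(145,105,100): 100²+105² = 21025 = 145² → right
1 of the 6 is obtuse.

1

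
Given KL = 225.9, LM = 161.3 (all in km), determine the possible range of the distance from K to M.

By the triangle inequality, |225.9 − 161.3| ≤ KM ≤ 225.9 + 161.3.

64.6 ≤ KM ≤ 387.2 km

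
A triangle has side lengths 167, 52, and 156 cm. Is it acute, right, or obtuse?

Compare the square of the longest side to the sum of squares of the other two: 52² + 156² = 27040 < 27889 = 167².

obtuse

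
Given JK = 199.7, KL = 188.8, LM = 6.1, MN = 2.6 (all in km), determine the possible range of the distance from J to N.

The maximum is all hops collinear in one direction: 199.7 + 188.8 + 6.1 + 2.6 = 397.2.
The longest hop is 199.7; the others sum to 197.5. Folding the others back against it leaves at least 199.7 − 197.5 = 2.2.

2.2 ≤ JN ≤ 397.2 km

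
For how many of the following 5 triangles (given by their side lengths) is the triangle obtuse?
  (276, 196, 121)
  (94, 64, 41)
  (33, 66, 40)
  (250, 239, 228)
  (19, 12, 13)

4

(276,196,121): 121²+196² = 53057 < 76176 = 276² → obtuse
(94,64,41): 41²+64² = 5777 < 8836 = 94² → obtuse
(33,66,40): 33²+40² = 2689 < 4356 = 66² → obtuse
(250,239,228): 228²+239² = 109105 > 62500 = 250² → acute
(19,12,13): 12²+13² = 313 < 361 = 19² → obtuse
4 of the 5 are obtuse.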